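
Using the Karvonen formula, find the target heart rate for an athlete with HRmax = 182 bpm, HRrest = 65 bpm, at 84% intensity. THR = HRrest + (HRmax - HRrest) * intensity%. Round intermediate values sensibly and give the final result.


HRR = 182 - 65 = 117
THR = 65 + 117 * 0.84
= 65 + 98.28
= 163.28 bpm

163.28 bpm


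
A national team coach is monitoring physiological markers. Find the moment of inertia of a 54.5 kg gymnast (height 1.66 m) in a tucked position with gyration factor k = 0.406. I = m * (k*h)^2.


Radius of gyration = 0.406 * 1.66 = 0.67396 m
I = 54.5 * 0.67396^2
= 54.5 * 0.454222
= 24.755 kg*m^2

24.755 kg*m^2


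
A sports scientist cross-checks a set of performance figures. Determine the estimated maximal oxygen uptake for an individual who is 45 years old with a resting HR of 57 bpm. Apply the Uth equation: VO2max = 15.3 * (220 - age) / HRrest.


HRmax = 220 - 45 = 175
VO2max = 15.3 * (175 / 57)
= 15.3 * 3.0702
= 46.97 mL/kg/min

46.97 mL/kg/min


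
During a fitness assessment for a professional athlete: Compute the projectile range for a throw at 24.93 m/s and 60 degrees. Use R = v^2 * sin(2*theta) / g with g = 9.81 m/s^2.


Two times the angle = 120 degrees
sin(120) = 0.866025
R = 621.5049 * 0.866025 / 9.81 = 54.866 m

54.866 m


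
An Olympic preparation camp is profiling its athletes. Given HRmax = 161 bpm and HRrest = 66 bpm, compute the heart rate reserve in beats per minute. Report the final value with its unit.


Heart rate reserve = maximum HR minus resting HR
HRR = 161 - 66 = 95 bpm

95 bpm


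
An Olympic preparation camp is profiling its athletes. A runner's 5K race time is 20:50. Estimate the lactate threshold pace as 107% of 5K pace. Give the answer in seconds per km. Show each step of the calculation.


Total race time = 20*60 + 50 = 1250 seconds
5K pace = 1250 / 5 = 250.0 sec/km
LT pace = 250.0 * 1.07 = 267.5 sec/km

267.5 s/km


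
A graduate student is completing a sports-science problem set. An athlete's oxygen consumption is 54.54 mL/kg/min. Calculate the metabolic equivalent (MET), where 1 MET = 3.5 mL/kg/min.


MET = VO2 / 3.5
= 54.54 / 3.5
= 15.58 METs

15.58 METs


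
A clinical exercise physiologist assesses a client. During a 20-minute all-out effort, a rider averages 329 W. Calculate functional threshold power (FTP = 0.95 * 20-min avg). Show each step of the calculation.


FTP = 0.95 * 329
= 312.55 W

312.55 W


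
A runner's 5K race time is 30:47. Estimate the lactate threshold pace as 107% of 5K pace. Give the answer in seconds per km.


Total race time = 30*60 + 47 = 1847 seconds
5K pace = 1847 / 5 = 369.4 sec/km
LT pace = 369.4 * 1.07 = 395.26 sec/km

395.26 s/km


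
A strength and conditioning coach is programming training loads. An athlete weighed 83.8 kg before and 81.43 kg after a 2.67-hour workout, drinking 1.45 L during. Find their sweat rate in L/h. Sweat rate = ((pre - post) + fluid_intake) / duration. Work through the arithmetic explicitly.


Body mass change = 2.37 kg
Total sweat loss = 2.37 + 1.45 = 3.82 L
Rate = 3.82 / 2.67 = 1.431 L/h

1.431 L/h


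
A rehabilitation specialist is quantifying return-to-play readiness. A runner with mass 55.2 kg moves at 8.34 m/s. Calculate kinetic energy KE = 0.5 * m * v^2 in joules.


v^2 = 8.34^2 = 69.5556
KE = 0.5 * 55.2 * 69.5556
= 1919.73 J

1919.73 J


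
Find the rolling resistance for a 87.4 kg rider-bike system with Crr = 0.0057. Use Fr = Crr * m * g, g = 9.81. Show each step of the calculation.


m * g = 87.4 * 9.81 = 857.394 N
Fr = 0.0057 * 857.394 = 4.887 N

4.887 N


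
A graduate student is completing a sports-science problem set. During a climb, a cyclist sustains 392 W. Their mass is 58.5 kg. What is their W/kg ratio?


Power-to-weight = 392 W / 58.5 kg
= 6.701 W/kg

6.701 W/kg


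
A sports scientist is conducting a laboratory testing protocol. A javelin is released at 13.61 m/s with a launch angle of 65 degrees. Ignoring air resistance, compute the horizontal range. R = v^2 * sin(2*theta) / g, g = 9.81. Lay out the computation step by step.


Launch speed squared = 185.2321
sin(2 * 65 deg) = 0.766044
Range = 185.2321 * 0.766044 / 9.81
= 14.464 m

14.464 m


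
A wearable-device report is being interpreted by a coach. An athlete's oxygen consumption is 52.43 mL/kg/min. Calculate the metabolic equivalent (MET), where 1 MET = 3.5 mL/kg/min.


MET = VO2 / 3.5
= 52.43 / 3.5
= 14.98 METs

14.98 METs


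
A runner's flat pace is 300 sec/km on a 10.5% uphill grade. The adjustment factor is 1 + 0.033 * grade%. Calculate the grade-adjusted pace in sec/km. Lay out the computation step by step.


Factor = 1 + 0.033 * 10.5 = 1.3465
Adjusted pace = 300 * 1.3465
= 403.95 sec/km

403.95 s/km


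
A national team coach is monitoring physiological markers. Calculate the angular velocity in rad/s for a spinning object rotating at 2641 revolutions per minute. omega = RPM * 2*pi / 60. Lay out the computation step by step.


omega = RPM * 2*pi / 60
= 2641 * 6.28318531 / 60
= 276.565 rad/s

276.565 rad/s


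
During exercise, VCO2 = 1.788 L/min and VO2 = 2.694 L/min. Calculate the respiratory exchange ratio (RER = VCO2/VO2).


RER = VCO2 / VO2
= 1.788 / 2.694
= 0.6637

0.6637


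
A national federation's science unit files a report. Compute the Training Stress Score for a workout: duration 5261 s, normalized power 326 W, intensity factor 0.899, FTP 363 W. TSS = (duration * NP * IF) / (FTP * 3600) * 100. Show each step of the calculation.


Product = 5261 * 326 * 0.899 = 1541862.314
Base = 363 * 3600 = 1306800
TSS = 1541862.314 / 1306800 * 100 = 117.99

117.99 TSS


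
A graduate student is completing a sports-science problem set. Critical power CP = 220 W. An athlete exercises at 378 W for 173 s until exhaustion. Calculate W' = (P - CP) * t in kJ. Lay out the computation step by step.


P - CP = 378 - 220 = 158 W
W' = 158 * 173 = 27334 J
= 27334 / 1000 = 27.334 kJ

27.334 kJ


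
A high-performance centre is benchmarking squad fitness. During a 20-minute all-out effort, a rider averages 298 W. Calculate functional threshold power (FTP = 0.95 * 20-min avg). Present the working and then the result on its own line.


FTP = 0.95 * 298
= 283.1 W

283.1 W


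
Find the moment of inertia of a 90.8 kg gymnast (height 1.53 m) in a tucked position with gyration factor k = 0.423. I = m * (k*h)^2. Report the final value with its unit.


Radius of gyration = 0.423 * 1.53 = 0.64719 m
I = 90.8 * 0.64719^2
= 90.8 * 0.418855
= 38.032 kg*m^2

38.032 kg*m^2


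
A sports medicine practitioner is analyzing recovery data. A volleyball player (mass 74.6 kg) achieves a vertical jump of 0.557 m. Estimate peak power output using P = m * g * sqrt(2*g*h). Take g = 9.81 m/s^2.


2 * g * h = 2 * 9.81 * 0.557 = 10.92834
sqrt(10.92834) = 3.305804 m/s
P = 74.6 * 9.81 * 3.305804 = 2419.27 W

2419.27 W


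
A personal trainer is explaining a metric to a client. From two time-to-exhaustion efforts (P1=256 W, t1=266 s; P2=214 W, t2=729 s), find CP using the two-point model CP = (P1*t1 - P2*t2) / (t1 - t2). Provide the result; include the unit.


Work in trial 1 = 68096 J
Work in trial 2 = 156006 J
Delta work = -87910 J
Delta time = -463 s
CP = -87910 / -463 = 189.87 W

189.87 W


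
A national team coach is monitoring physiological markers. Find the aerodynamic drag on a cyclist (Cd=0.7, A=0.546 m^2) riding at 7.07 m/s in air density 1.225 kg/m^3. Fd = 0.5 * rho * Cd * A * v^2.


Fd = 0.5 * 1.225 * 0.7 * 0.546 * 7.07^2
= 0.5 * 1.225 * 0.7 * 0.546 * 49.9849
= 11.701 N

11.701 N


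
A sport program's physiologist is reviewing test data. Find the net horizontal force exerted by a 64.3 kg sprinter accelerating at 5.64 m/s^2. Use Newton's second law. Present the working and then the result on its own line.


Newton's second law: F = m * a
F = 64.3 * 5.64 = 362.65 N

362.65 N


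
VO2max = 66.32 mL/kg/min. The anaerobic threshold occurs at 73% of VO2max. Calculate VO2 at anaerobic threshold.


AT fraction = 73 / 100 = 0.73
AT VO2 = 66.32 * 0.73
= 48.41 mL/kg/min

48.41 mL/kg/min


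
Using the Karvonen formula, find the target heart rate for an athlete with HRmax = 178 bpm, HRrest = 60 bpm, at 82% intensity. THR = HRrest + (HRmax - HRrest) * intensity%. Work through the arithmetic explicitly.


HRR = 178 - 60 = 118
THR = 60 + 118 * 0.82
= 60 + 96.76
= 156.76 bpm

156.76 bpm


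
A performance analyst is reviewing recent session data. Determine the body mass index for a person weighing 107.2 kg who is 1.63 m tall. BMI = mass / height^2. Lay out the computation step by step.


BMI = mass / height^2
= 107.2 / 1.63^2
= 107.2 / 2.6569
= 40.35 kg/m^2

40.35 kg/m^2


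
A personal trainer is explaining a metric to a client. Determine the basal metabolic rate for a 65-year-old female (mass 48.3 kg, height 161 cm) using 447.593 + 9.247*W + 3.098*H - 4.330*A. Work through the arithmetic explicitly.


BMR = 447.593 + 9.247*48.3 + 3.098*161 - 4.330*65
= 1111.55 kcal/day

1111.55 kcal/day


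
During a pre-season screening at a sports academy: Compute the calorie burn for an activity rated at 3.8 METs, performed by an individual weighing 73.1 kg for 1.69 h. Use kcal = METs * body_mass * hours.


Product of METs and mass = 3.8 * 73.1 = 277.78
Total kcal = 277.78 * 1.69 = 469.45 kcal

469.45 kcal


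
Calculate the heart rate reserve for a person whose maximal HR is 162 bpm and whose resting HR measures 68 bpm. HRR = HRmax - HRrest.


HRmax = 162 bpm
HRrest = 68 bpm
HRR = 162 - 68 = 94 bpm

94 bpm


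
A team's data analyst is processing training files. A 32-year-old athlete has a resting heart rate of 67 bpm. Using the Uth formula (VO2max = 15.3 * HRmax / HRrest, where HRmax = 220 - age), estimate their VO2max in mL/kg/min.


HRmax = 220 - 32 = 188 bpm
Ratio = HRmax / HRrest = 188 / 67 = 2.806
VO2max = 15.3 * 2.806 = 42.93 mL/kg/min

42.93 mL/kg/min


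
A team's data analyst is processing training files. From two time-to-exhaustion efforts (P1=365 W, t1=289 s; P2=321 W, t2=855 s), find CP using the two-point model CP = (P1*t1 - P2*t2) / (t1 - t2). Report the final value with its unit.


Work in trial 1 = 105485 J
Work in trial 2 = 274455 J
Delta work = -168970 J
Delta time = -566 s
CP = -168970 / -566 = 298.53 W

298.53 W


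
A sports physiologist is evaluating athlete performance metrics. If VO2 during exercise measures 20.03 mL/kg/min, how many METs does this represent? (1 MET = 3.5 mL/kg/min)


METs = VO2 / 3.5 = 20.03 / 3.5 = 5.72

5.72 METs


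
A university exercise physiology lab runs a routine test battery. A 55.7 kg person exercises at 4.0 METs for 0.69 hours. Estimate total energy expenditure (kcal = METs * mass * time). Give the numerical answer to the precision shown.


Energy = METs * mass(kg) * time(h)
= 4.0 * 55.7 * 0.69
= 153.73 kcal

153.73 kcal


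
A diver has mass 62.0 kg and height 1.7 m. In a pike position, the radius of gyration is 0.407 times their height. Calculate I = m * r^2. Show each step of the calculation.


r = 0.407 * 1.7 = 0.6919 m
I = m * r^2 = 62.0 * 0.478726 = 29.681 kg*m^2

29.681 kg*m^2


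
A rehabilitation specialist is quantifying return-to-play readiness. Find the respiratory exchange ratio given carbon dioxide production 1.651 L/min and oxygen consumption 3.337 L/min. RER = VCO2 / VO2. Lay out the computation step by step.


VCO2 = 1.651 L/min
VO2 = 3.337 L/min
RER = 1.651 / 3.337 = 0.4948

0.4948


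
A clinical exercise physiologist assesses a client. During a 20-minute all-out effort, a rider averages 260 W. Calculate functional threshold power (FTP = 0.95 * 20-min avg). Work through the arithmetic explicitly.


FTP = 0.95 * 260
= 247.0 W

247.0 W


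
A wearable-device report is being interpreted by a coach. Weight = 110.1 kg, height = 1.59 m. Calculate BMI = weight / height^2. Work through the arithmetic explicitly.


height^2 = 1.59^2 = 2.5281
BMI = 110.1 / 2.5281 = 43.55 kg/m^2

43.55 kg/m^2


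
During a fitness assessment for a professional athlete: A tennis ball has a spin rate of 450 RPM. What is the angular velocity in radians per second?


Convert RPM to rad/s: multiply by 2*pi and divide by 60
omega = 450 * 2 * pi / 60
= 47.124 rad/s

47.124 rad/s


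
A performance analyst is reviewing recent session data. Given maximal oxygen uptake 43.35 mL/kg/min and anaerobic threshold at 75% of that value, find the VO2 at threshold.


Percentage as decimal = 0.75
VO2 at AT = 43.35 * 0.75 = 32.51 mL/kg/min

32.51 mL/kg/min


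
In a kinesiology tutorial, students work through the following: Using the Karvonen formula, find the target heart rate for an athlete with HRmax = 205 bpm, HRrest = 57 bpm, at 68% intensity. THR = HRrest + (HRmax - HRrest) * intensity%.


HRR = 205 - 57 = 148
THR = 57 + 148 * 0.68
= 57 + 100.64
= 157.64 bpm

157.64 bpm


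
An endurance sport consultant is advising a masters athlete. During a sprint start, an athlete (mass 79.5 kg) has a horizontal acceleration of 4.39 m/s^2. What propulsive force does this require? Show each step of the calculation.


Propulsive force = mass * acceleration
= 79.5 kg * 4.39 m/s^2
= 349.01 N

349.01 N


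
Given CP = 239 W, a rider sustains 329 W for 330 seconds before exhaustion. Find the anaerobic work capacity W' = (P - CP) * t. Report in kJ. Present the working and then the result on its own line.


Excess power = 329 - 239 = 90 W
Work above CP = 90 * 330 = 29700 J
W' = 29.7 kJ

29.7 kJ


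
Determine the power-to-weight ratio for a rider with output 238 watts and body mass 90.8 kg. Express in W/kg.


P/W = 238 / 90.8 = 2.621 W/kg

2.621 W/kg


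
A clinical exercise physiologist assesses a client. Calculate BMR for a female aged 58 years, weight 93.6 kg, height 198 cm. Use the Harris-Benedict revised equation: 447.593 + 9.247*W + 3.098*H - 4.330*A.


Substituting values:
W term = 9.247 * 93.6 = 865.5192
H term = 3.098 * 198 = 613.404
A term = 4.330 * 58 = 251.14
BMR = 1675.38 kcal/day

1675.38 kcal/day


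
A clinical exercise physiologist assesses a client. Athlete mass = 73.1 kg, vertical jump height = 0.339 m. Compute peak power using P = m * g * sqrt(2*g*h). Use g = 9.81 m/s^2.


sqrt(2 * 9.81 * 0.339) = sqrt(6.65118) = 2.578988 m/s
P = 73.1 * 9.81 * 2.578988
= 1849.42 W

1849.42 W


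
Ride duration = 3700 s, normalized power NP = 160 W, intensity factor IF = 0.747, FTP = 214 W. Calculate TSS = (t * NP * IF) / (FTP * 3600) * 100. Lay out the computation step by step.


Numerator = 3700 * 160 * 0.747 = 442224.0
Denominator = 214 * 3600 = 770400
TSS = 442224.0 / 770400 * 100
= 57.4

57.4 TSS


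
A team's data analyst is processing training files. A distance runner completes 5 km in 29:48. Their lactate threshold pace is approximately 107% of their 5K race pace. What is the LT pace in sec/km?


Convert to seconds: 29 min 48 s = 1788 s
Pace per km = 1788 / 5 = 357.6 s/km
LT pace = 357.6 * 1.07 = 382.63 s/km

382.63 s/km


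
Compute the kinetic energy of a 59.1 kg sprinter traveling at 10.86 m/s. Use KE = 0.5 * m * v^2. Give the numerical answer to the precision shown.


Velocity squared = 117.9396
KE = 0.5 * 59.1 * 117.9396 = 3485.12 J

3485.12 J


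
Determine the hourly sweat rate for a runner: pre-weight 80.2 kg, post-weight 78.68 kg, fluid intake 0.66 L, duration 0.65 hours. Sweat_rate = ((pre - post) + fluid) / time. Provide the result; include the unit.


Mass lost = 80.2 - 78.68 = 1.52 kg
Add fluid consumed: 1.52 + 0.66 = 2.18 L total sweat
Sweat rate = 2.18 / 0.65 = 3.354 L/h

3.354 L/h


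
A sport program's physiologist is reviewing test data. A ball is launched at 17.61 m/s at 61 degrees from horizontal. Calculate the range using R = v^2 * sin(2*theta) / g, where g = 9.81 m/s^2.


sin(2 * 61) = sin(122) = 0.848048
v^2 = 17.61^2 = 310.1121
R = 310.1121 * 0.848048 / 9.81
= 26.808 m

26.808 m


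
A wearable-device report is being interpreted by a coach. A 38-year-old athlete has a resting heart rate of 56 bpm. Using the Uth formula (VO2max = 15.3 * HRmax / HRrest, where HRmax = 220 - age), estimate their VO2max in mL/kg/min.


HRmax = 220 - 38 = 182 bpm
Ratio = HRmax / HRrest = 182 / 56 = 3.25
VO2max = 15.3 * 3.25 = 49.73 mL/kg/min

49.73 mL/kg/min


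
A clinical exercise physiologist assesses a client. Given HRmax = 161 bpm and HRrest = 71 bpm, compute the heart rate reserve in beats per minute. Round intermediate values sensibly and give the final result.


Heart rate reserve = maximum HR minus resting HR
HRR = 161 - 71 = 90 bpm

90 bpm


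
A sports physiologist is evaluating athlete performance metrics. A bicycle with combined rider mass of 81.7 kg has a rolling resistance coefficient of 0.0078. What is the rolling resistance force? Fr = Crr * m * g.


Fr = 0.0078 * 81.7 * 9.81
= 0.63726 * 9.81
= 6.252 N

6.252 N


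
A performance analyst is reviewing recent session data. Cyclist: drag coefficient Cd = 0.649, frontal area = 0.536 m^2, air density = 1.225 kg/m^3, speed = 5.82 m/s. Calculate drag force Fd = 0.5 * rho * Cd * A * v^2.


v^2 = 5.82^2 = 33.8724
Fd = 0.5 * 1.225 * 0.649 * 0.536 * 33.8724
= 7.217 N

7.217 N


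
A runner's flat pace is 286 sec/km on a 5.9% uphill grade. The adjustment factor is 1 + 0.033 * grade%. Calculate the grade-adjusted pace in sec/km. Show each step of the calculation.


Factor = 1 + 0.033 * 5.9 = 1.1947
Adjusted pace = 286 * 1.1947
= 341.68 sec/km

341.68 s/km


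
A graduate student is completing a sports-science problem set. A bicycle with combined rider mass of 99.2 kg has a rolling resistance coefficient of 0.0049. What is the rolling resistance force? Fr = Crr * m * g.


Fr = 0.0049 * 99.2 * 9.81
= 0.48608 * 9.81
= 4.768 N

4.768 N


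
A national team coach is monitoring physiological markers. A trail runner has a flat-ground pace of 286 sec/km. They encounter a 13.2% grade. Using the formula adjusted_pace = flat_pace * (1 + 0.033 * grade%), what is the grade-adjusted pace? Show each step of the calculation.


Grade factor = 1 + 0.033 * 13.2 = 1.4356
Adjusted = 286 * 1.4356 = 410.58 sec/km

410.58 s/km


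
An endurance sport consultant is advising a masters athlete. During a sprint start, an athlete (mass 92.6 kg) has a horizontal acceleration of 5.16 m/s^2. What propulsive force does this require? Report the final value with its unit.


Propulsive force = mass * acceleration
= 92.6 kg * 5.16 m/s^2
= 477.82 N

477.82 N


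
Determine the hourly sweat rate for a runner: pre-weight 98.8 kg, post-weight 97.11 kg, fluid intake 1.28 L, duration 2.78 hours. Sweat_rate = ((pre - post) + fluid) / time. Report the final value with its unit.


Mass lost = 98.8 - 97.11 = 1.69 kg
Add fluid consumed: 1.69 + 1.28 = 2.97 L total sweat
Sweat rate = 2.97 / 2.78 = 1.068 L/h

1.068 L/h


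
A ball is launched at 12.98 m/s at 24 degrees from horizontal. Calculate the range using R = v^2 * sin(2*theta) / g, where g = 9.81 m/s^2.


sin(2 * 24) = sin(48) = 0.743145
v^2 = 12.98^2 = 168.4804
R = 168.4804 * 0.743145 / 9.81
= 12.763 m

12.763 m


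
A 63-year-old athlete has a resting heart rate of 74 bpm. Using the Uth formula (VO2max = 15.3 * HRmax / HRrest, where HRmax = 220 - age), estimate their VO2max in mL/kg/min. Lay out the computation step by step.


HRmax = 220 - 63 = 157 bpm
Ratio = HRmax / HRrest = 157 / 74 = 2.1216
VO2max = 15.3 * 2.1216 = 32.46 mL/kg/min

32.46 mL/kg/min


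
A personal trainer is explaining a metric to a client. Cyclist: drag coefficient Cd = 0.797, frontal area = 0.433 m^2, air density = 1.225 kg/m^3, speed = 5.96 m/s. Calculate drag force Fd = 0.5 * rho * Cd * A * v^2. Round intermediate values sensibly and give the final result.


v^2 = 5.96^2 = 35.5216
Fd = 0.5 * 1.225 * 0.797 * 0.433 * 35.5216
= 7.508 N

7.508 N


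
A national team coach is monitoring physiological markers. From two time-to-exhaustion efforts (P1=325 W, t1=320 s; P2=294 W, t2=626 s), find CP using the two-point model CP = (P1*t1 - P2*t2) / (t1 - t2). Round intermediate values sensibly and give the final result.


Work in trial 1 = 104000 J
Work in trial 2 = 184044 J
Delta work = -80044 J
Delta time = -306 s
CP = -80044 / -306 = 261.58 W

261.58 W


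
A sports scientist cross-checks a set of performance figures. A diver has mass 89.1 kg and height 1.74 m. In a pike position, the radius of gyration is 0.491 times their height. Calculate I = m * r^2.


r = 0.491 * 1.74 = 0.85434 m
I = m * r^2 = 89.1 * 0.729897 = 65.034 kg*m^2

65.034 kg*m^2


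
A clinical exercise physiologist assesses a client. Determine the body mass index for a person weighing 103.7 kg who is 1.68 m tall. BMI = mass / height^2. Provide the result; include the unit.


BMI = mass / height^2
= 103.7 / 1.68^2
= 103.7 / 2.8224
= 36.74 kg/m^2

36.74 kg/m^2


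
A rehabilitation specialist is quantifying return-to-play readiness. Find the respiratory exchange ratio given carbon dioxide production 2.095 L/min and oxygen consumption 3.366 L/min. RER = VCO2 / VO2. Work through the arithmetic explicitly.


VCO2 = 2.095 L/min
VO2 = 3.366 L/min
RER = 2.095 / 3.366 = 0.6224

0.6224


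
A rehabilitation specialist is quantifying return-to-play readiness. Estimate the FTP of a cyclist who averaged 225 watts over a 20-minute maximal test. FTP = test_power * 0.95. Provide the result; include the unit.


FTP = 225 * 0.95 = 213.75 W

213.75 W


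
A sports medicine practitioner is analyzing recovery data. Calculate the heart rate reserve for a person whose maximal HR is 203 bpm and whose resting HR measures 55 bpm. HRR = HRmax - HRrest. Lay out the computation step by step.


HRmax = 203 bpm
HRrest = 55 bpm
HRR = 203 - 55 = 148 bpm

148 bpm


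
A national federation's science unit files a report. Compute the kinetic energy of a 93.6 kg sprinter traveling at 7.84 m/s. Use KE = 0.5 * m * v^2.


Velocity squared = 61.4656
KE = 0.5 * 93.6 * 61.4656 = 2876.59 J

2876.59 J


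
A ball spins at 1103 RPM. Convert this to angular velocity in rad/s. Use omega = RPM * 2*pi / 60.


omega = 1103 * 2 * pi / 60
= 1103 * 6.28318531 / 60
= 6930.353 / 60
= 115.506 rad/s

115.506 rad/s


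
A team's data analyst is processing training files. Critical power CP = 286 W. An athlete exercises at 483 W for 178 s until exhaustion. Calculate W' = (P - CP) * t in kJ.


P - CP = 483 - 286 = 197 W
W' = 197 * 178 = 35066 J
= 35066 / 1000 = 35.066 kJ

35.066 kJ


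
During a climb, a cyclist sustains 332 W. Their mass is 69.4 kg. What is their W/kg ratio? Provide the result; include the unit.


Power-to-weight = 332 W / 69.4 kg
= 4.784 W/kg

4.784 W/kg


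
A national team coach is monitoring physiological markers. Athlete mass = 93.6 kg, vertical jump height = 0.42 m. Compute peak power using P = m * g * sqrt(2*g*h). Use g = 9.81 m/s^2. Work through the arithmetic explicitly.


sqrt(2 * 9.81 * 0.42) = sqrt(8.2404) = 2.87061 m/s
P = 93.6 * 9.81 * 2.87061
= 2635.84 W

2635.84 W


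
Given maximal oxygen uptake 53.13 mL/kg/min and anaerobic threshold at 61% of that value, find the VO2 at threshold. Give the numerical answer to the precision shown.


Percentage as decimal = 0.61
VO2 at AT = 53.13 * 0.61 = 32.41 mL/kg/min

32.41 mL/kg/min


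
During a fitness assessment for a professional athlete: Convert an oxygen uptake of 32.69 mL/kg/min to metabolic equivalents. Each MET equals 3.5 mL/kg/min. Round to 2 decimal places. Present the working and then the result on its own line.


One MET = 3.5 mL/kg/min
Number of METs = 32.69 / 3.5
= 9.34 METs

9.34 METs


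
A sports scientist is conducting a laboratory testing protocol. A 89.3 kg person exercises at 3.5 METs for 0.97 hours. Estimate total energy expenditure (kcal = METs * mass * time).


Energy = METs * mass(kg) * time(h)
= 3.5 * 89.3 * 0.97
= 303.17 kcal

303.17 kcal


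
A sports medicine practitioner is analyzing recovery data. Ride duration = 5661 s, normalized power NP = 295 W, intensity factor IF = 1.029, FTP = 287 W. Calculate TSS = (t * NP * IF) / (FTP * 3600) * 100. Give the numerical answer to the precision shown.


Numerator = 5661 * 295 * 1.029 = 1718424.855
Denominator = 287 * 3600 = 1033200
TSS = 1718424.855 / 1033200 * 100
= 166.32

166.32 TSS


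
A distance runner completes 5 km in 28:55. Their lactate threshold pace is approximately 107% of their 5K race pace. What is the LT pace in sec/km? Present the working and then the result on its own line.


Convert to seconds: 28 min 55 s = 1735 s
Pace per km = 1735 / 5 = 347.0 s/km
LT pace = 347.0 * 1.07 = 371.29 s/km

371.29 s/km


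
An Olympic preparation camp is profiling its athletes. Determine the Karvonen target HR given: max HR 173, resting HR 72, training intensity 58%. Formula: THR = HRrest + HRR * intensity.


HRR = HRmax - HRrest = 173 - 72 = 101
THR = 72 + 101 * 0.58
= 130.58 bpm

130.58 bpm


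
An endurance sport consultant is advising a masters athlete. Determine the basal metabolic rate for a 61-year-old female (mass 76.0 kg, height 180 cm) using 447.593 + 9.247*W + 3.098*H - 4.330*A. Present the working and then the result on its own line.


BMR = 447.593 + 9.247*76.0 + 3.098*180 - 4.330*61
= 1443.88 kcal/day

1443.88 kcal/day


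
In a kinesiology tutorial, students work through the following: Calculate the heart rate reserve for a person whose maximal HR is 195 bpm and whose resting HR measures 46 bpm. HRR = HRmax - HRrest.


HRmax = 195 bpm
HRrest = 46 bpm
HRR = 195 - 46 = 149 bpm

149 bpm


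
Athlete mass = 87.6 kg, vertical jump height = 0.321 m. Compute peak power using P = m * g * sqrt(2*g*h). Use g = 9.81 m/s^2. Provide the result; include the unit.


sqrt(2 * 9.81 * 0.321) = sqrt(6.29802) = 2.509586 m/s
P = 87.6 * 9.81 * 2.509586
= 2156.63 W

2156.63 W


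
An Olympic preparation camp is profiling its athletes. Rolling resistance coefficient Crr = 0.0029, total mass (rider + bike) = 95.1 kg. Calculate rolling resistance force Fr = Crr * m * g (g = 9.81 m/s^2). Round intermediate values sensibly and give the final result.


Fr = Crr * m * g
= 0.0029 * 95.1 * 9.81
= 2.705 N

2.705 N


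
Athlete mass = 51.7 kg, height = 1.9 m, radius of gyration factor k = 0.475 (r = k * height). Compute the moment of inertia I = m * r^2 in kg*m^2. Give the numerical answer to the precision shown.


r = k * height = 0.475 * 1.9 = 0.9025 m
r^2 = 0.9025^2 = 0.814506
I = 51.7 * 0.814506 = 42.11 kg*m^2

42.11 kg*m^2


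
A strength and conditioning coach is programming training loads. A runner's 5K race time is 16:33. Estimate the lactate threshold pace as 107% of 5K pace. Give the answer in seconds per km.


Total race time = 16*60 + 33 = 993 seconds
5K pace = 993 / 5 = 198.6 sec/km
LT pace = 198.6 * 1.07 = 212.5 sec/km

212.5 s/km


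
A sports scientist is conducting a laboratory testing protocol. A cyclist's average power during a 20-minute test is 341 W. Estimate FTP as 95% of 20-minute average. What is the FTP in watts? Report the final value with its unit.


FTP = 20-min power * 0.95
= 341 * 0.95
= 323.95 W

323.95 W


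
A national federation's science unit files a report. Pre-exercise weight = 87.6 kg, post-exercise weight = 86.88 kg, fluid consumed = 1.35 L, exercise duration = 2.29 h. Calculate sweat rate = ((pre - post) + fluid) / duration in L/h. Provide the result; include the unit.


Weight loss = 87.6 - 86.88 = 0.72 kg (approx L)
Total sweat = 0.72 + 1.35 = 2.07 L
Sweat rate = 2.07 / 2.29 = 0.904 L/h

0.904 L/h


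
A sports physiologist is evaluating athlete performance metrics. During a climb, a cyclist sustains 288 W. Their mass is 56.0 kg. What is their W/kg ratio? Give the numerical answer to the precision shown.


Power-to-weight = 288 W / 56.0 kg
= 5.143 W/kg

5.143 W/kg


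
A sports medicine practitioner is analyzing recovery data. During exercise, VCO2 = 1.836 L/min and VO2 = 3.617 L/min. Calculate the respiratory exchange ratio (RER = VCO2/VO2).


RER = VCO2 / VO2
= 1.836 / 3.617
= 0.5076

0.5076


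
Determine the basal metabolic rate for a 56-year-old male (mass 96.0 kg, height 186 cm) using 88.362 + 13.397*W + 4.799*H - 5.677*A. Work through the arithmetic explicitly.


BMR = 88.362 + 13.397*96.0 + 4.799*186 - 5.677*56
= 1949.18 kcal/day

1949.18 kcal/day


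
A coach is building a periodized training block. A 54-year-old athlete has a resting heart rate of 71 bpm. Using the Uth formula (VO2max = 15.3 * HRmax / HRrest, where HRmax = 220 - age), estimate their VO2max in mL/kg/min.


HRmax = 220 - 54 = 166 bpm
Ratio = HRmax / HRrest = 166 / 71 = 2.338
VO2max = 15.3 * 2.338 = 35.77 mL/kg/min

35.77 mL/kg/min


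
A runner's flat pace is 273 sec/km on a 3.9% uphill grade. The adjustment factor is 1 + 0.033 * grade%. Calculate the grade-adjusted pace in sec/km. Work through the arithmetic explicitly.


Factor = 1 + 0.033 * 3.9 = 1.1287
Adjusted pace = 273 * 1.1287
= 308.14 sec/km

308.14 s/km


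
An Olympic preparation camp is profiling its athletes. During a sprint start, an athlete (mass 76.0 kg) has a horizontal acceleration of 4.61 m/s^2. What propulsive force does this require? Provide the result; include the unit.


Propulsive force = mass * acceleration
= 76.0 kg * 4.61 m/s^2
= 350.36 N

350.36 N


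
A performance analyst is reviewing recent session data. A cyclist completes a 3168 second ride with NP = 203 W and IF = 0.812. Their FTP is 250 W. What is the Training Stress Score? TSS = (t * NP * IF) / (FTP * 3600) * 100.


t * NP * IF = 3168 * 203 * 0.812 = 522200.448
FTP * 3600 = 900000
TSS = (522200.448 / 900000) * 100 = 58.02

58.02 TSS


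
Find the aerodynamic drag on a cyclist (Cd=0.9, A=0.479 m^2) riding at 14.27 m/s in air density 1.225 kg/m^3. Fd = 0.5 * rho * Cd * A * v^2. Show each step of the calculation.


Fd = 0.5 * 1.225 * 0.9 * 0.479 * 14.27^2
= 0.5 * 1.225 * 0.9 * 0.479 * 203.6329
= 53.769 N

53.769 N


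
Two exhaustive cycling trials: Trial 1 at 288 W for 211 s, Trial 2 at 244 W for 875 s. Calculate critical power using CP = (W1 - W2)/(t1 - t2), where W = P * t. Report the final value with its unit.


W1 = 288 * 211 = 60768 J
W2 = 244 * 875 = 213500 J
CP = (60768 - 213500) / (211 - 875)
= -152732 / -664
= 230.02 W

230.02 W


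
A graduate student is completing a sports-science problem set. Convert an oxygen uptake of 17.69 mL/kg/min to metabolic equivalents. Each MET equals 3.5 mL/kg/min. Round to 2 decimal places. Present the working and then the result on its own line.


One MET = 3.5 mL/kg/min
Number of METs = 17.69 / 3.5
= 5.05 METs

5.05 METs


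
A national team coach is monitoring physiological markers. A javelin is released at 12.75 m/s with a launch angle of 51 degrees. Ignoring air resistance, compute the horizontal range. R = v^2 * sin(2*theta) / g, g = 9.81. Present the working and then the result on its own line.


Launch speed squared = 162.5625
sin(2 * 51 deg) = 0.978148
Range = 162.5625 * 0.978148 / 9.81
= 16.209 m

16.209 m


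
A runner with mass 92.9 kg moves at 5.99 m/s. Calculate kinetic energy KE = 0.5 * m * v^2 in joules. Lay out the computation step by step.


v^2 = 5.99^2 = 35.8801
KE = 0.5 * 92.9 * 35.8801
= 1666.63 J

1666.63 J


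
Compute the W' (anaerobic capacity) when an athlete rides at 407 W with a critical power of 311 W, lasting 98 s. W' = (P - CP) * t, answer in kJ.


Above-CP power = 96 W
Duration = 98 s
W' = 96 * 98 = 9408 J
Convert: 9408 / 1000 = 9.408 kJ

9.408 kJ


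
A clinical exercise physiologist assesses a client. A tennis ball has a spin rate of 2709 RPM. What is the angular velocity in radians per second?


Convert RPM to rad/s: multiply by 2*pi and divide by 60
omega = 2709 * 2 * pi / 60
= 283.686 rad/s

283.686 rad/s


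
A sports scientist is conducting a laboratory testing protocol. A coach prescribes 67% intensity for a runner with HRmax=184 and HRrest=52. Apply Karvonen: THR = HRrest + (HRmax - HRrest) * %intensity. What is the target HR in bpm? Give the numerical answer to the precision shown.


Heart rate reserve = 184 - 52 = 132
Intensity fraction = 67 / 100 = 0.67
THR = 52 + 132 * 0.67 = 140.44 bpm

140.44 bpm


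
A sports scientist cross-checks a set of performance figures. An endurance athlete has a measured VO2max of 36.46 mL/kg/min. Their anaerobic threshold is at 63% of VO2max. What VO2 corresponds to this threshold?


Anaerobic threshold VO2 = VO2max * 63%
= 36.46 * 0.63
= 22.97 mL/kg/min

22.97 mL/kg/min


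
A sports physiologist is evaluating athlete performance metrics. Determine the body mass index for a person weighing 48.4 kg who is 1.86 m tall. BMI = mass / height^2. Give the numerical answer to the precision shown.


BMI = mass / height^2
= 48.4 / 1.86^2
= 48.4 / 3.4596
= 13.99 kg/m^2

13.99 kg/m^2


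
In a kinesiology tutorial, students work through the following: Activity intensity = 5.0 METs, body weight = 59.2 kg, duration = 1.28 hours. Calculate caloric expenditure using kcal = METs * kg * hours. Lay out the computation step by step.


kcal = 5.0 * 59.2 * 1.28
= 296.0 * 1.28
= 378.88 kcal

378.88 kcal


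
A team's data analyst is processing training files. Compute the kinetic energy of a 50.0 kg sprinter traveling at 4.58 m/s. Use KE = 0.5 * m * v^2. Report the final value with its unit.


Velocity squared = 20.9764
KE = 0.5 * 50.0 * 20.9764 = 524.41 J

524.41 J


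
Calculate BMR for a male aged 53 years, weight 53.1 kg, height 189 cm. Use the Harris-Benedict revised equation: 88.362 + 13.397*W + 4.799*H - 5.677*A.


Substituting values:
W term = 13.397 * 53.1 = 711.3807
H term = 4.799 * 189 = 907.011
A term = 5.677 * 53 = 300.881
BMR = 1405.87 kcal/day

1405.87 kcal/day


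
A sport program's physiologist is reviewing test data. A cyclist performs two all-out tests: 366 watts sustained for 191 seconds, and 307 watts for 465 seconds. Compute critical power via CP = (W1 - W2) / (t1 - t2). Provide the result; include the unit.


W1 = P1 * t1 = 366 * 191 = 69906 J
W2 = P2 * t2 = 307 * 465 = 142755 J
CP = (69906 - 142755) / (191 - 465)
= 265.87 W

265.87 W


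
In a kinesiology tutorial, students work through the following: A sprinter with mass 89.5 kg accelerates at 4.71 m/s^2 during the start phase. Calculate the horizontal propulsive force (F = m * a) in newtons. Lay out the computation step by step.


F = m * a
= 89.5 * 4.71
= 421.55 N

421.55 N


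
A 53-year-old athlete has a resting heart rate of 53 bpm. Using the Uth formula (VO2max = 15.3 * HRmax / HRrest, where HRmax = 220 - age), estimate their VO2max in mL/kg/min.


HRmax = 220 - 53 = 167 bpm
Ratio = HRmax / HRrest = 167 / 53 = 3.1509
VO2max = 15.3 * 3.1509 = 48.21 mL/kg/min

48.21 mL/kg/min


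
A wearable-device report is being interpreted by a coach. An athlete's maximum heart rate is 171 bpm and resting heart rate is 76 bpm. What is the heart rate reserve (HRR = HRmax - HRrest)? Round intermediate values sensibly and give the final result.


HRR = HRmax - HRrest
= 171 - 76
= 95 bpm

95 bpm


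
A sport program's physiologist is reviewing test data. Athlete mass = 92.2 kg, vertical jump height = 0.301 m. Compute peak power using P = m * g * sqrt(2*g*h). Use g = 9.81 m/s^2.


sqrt(2 * 9.81 * 0.301) = sqrt(5.90562) = 2.430148 m/s
P = 92.2 * 9.81 * 2.430148
= 2198.03 W

2198.03 W


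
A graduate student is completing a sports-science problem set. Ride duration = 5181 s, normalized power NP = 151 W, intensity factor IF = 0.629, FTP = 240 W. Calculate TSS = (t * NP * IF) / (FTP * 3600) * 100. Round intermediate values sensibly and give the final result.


Numerator = 5181 * 151 * 0.629 = 492086.199
Denominator = 240 * 3600 = 864000
TSS = 492086.199 / 864000 * 100
= 56.95

56.95 TSS


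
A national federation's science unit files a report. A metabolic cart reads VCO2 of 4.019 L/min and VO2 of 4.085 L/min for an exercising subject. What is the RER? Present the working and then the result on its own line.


RER = VCO2 / VO2 = 4.019 / 4.085 = 0.9838

0.9838


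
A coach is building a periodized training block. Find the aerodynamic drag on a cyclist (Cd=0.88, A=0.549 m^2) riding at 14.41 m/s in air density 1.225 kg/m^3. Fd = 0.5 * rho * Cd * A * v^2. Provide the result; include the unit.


Fd = 0.5 * 1.225 * 0.88 * 0.549 * 14.41^2
= 0.5 * 1.225 * 0.88 * 0.549 * 207.6481
= 61.445 N

61.445 N


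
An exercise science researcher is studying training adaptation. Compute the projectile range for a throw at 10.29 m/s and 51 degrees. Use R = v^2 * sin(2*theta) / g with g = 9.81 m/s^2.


Two times the angle = 102 degrees
sin(102) = 0.978148
R = 105.8841 * 0.978148 / 9.81 = 10.558 m

10.558 m


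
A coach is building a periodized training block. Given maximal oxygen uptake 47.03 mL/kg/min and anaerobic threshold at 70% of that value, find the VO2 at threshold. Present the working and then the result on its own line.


Percentage as decimal = 0.7
VO2 at AT = 47.03 * 0.7 = 32.92 mL/kg/min

32.92 mL/kg/min


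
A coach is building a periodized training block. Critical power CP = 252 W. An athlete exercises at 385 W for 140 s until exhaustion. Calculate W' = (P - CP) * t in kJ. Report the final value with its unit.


P - CP = 385 - 252 = 133 W
W' = 133 * 140 = 18620 J
= 18620 / 1000 = 18.62 kJ

18.62 kJ


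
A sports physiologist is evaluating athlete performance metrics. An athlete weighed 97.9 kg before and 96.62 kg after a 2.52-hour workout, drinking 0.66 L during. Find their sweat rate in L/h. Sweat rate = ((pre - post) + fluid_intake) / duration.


Body mass change = 1.28 kg
Total sweat loss = 1.28 + 0.66 = 1.94 L
Rate = 1.94 / 2.52 = 0.77 L/h

0.77 L/h


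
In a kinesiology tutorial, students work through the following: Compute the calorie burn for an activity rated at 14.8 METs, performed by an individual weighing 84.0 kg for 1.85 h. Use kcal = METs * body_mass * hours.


Product of METs and mass = 14.8 * 84.0 = 1243.2
Total kcal = 1243.2 * 1.85 = 2299.92 kcal

2299.92 kcal


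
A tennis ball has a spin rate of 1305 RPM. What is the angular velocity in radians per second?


Convert RPM to rad/s: multiply by 2*pi and divide by 60
omega = 1305 * 2 * pi / 60
= 136.659 rad/s

136.659 rad/s


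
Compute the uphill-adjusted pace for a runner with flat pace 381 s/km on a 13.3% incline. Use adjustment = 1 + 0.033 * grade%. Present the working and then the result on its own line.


Adjustment factor = 1 + 0.033 * 13.3 = 1.4389
Grade-adjusted pace = 381 * 1.4389 = 548.22 s/km

548.22 s/km


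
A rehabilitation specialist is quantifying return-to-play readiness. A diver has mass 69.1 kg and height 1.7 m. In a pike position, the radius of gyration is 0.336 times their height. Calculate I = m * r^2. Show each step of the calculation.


r = 0.336 * 1.7 = 0.5712 m
I = m * r^2 = 69.1 * 0.326269 = 22.545 kg*m^2

22.545 kg*m^2


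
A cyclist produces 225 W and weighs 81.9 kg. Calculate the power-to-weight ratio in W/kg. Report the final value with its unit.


P/W = power / mass
= 225 / 81.9
= 2.747 W/kg

2.747 W/kg


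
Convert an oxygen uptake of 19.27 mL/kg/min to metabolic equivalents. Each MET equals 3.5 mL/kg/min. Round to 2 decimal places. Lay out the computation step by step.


One MET = 3.5 mL/kg/min
Number of METs = 19.27 / 3.5
= 5.51 METs

5.51 METs


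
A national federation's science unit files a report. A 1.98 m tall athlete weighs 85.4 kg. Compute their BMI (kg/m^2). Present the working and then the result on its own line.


height^2 = 3.9204 m^2
BMI = 85.4 / 3.9204 = 21.78 kg/m^2

21.78 kg/m^2


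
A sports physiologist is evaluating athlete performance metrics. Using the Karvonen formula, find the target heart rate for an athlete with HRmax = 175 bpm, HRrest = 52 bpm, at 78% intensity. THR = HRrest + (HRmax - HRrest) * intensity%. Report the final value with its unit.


HRR = 175 - 52 = 123
THR = 52 + 123 * 0.78
= 52 + 95.94
= 147.94 bpm

147.94 bpm
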